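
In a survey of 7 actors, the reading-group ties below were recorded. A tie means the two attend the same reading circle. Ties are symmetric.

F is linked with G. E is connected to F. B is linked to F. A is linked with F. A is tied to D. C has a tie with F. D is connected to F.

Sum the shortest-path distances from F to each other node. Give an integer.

6

Distances from F: A:1, B:1, C:1, D:1, E:1, G:1.
Sum = 1 + 1 + 1 + 1 + 1 + 1 = 6.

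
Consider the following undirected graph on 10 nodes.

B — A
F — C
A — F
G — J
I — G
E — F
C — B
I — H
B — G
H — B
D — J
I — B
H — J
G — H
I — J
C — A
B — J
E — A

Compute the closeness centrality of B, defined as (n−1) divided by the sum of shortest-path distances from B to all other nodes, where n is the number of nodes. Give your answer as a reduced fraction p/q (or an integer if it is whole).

3/4

Distances from B: A:1, C:1, D:2, E:2, F:2, G:1, H:1, I:1, J:1. Sum = 12.
n = 10, so closeness = 9/12 = 3/4.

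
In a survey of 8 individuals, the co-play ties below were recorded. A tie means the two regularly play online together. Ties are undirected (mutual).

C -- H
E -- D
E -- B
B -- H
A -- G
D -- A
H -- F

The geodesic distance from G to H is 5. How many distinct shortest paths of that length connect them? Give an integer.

The shortest distance is 5, and the only length-5 path is G–A–D–E–B–H. So there is exactly 1 shortest path.

1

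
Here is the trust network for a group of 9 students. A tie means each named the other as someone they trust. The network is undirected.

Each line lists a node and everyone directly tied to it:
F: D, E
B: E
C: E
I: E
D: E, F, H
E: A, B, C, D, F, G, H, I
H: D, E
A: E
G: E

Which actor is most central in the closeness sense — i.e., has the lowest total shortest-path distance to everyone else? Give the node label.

Farness (sum of distances to all others) for each node — A:15, B:15, C:15, D:13, E:8, F:14, G:15, H:14, I:15.
The smallest farness is 8, for E, so E has the highest closeness.

E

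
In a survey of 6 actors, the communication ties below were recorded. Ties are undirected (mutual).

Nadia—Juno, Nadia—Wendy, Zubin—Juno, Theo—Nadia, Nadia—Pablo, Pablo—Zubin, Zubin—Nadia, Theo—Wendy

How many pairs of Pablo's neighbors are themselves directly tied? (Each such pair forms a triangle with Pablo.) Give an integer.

1

Pablo's neighbors: Nadia and Zubin.
Neighbor pairs that are themselves tied: Pablo–Nadia–Zubin. Each forms one triangle with Pablo, for 1 in total.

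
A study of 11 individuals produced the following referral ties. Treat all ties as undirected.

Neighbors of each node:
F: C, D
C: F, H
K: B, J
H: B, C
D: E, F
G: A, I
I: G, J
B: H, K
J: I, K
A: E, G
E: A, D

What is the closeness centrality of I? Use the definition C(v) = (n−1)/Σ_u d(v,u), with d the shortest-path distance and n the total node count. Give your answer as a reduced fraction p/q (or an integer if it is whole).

Distances from I: A:2, B:3, C:5, D:4, E:3, F:5, G:1, H:4, J:1, K:2. Sum = 30.
n = 11, so closeness = 10/30 = 1/3.

1/3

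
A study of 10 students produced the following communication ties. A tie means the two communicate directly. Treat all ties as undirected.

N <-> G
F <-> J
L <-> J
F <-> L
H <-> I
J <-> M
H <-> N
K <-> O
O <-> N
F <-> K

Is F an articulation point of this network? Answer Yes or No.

Removing F leaves {G, H, I, K, N, and O} with no path to {J, L, and M}, so the network splits into 2 components. F is a cut vertex.

Yes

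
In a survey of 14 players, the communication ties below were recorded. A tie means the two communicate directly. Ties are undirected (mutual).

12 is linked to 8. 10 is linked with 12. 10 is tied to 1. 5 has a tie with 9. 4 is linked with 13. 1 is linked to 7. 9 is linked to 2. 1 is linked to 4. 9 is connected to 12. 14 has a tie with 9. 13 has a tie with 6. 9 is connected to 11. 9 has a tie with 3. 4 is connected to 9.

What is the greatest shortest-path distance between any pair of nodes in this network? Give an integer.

Eccentricity of each node (its greatest distance to any other): 1:3, 2:4, 3:4, 4:3, 5:4, 6:5, 7:4, 8:5, 9:3, 10:4, 11:4, 12:4, 13:4, 14:4.
The maximum eccentricity is 5, realized for instance by the pair 8–6 via 8 – 12 – 9 – 4 – 13 – 6. So the diameter is 5.

5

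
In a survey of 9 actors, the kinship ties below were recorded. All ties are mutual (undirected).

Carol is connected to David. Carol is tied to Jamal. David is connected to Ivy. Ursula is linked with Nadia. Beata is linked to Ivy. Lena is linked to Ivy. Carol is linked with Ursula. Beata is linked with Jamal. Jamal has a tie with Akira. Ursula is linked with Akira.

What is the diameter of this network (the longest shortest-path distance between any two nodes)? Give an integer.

Eccentricity of each node (its greatest distance to any other): Akira:4, Beata:4, Carol:3, David:3, Ivy:4, Jamal:3, Lena:5, Nadia:5, Ursula:4.
The maximum eccentricity is 5, realized for instance by the pair Lena–Nadia via Lena – Ivy – David – Carol – Ursula – Nadia. So the diameter is 5.

5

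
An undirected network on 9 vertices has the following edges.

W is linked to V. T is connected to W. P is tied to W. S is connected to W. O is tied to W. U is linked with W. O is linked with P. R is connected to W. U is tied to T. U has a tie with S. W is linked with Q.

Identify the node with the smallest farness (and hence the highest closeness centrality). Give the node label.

W

Farness (sum of distances to all others) for each node — O:14, P:14, Q:15, R:15, S:14, T:14, U:13, V:15, W:8.
The smallest farness is 8, for W, so W has the highest closeness.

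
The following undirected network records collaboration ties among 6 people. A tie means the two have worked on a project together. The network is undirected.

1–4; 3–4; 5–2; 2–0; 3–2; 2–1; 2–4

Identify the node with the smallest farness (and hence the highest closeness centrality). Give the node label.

Farness (sum of distances to all others) for each node — 0:9, 1:8, 2:5, 3:8, 4:7, 5:9.
The smallest farness is 5, for 2, so 2 has the highest closeness.

2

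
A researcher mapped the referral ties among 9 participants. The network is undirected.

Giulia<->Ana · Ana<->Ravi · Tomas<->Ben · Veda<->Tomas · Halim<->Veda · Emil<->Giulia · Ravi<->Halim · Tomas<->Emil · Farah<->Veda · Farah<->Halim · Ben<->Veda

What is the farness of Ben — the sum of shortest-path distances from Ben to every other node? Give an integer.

18

Distances from Ben: Ana:4, Emil:2, Farah:2, Giulia:3, Halim:2, Ravi:3, Tomas:1, Veda:1.
Sum = 4 + 2 + 2 + 3 + 2 + 3 + 1 + 1 = 18.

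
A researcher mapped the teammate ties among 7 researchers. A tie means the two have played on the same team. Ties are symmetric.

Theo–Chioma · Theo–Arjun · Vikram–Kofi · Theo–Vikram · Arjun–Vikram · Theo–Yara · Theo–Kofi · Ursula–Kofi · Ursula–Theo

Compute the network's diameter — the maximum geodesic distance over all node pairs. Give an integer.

2

Eccentricity of each node (its greatest distance to any other): Arjun:2, Chioma:2, Kofi:2, Theo:1, Ursula:2, Vikram:2, Yara:2.
The maximum eccentricity is 2, realized for instance by the pair Vikram–Ursula via Vikram – Theo – Ursula. So the diameter is 2.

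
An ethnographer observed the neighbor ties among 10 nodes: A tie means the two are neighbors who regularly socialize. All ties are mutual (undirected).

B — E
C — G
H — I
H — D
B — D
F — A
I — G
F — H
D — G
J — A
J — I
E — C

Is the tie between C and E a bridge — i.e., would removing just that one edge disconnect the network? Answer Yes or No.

Even without that edge, C still reaches E via C – G – D – B – E, so the network stays connected. Not a bridge.

No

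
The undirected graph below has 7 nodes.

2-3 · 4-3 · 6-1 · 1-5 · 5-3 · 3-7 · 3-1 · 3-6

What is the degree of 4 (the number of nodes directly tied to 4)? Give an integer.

4 is directly tied to 3. That is 1 neighbor, so the degree of 4 is 1.

1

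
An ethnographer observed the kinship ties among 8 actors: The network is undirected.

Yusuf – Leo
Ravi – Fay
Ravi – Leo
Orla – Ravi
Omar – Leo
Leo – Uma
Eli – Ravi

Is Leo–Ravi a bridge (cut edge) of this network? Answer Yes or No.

Yes

Without the Leo–Ravi edge there is no alternate route between Leo and Ravi, so the network disconnects. It is a bridge.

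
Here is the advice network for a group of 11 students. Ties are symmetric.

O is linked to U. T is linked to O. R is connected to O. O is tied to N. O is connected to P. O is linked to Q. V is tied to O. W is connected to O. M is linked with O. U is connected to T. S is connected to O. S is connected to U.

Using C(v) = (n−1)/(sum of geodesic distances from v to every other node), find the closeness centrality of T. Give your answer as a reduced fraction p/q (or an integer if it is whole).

5/9

Distances from T: M:2, N:2, O:1, P:2, Q:2, R:2, S:2, U:1, V:2, W:2. Sum = 18.
n = 11, so closeness = 10/18 = 5/9.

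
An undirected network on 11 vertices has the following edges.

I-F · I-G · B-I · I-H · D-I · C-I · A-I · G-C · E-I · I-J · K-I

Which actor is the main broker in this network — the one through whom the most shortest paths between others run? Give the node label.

Unnormalized betweenness of each node: A:0, B:0, C:0, D:0, E:0, F:0, G:0, H:0, I:44, J:0, K:0.
I has the largest value, 44, making it the main broker — the node through which the most shortest paths run.

I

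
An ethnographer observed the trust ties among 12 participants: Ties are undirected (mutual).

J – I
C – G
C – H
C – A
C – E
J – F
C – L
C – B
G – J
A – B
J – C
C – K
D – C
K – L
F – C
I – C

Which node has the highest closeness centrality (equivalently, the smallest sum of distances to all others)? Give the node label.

Farness (sum of distances to all others) for each node — A:20, B:20, C:11, D:21, E:21, F:20, G:20, H:21, I:20, J:18, K:20, L:20.
The smallest farness is 11, for C, so C has the highest closeness.

C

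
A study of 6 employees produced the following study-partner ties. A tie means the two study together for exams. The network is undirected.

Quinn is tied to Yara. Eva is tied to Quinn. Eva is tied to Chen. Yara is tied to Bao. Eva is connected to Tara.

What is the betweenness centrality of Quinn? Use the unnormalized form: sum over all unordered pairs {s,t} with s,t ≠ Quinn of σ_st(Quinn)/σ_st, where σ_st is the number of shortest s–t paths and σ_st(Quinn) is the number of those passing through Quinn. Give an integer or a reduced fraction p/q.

Pairs whose geodesics pass through Quinn — Yara–Tara: 1; Yara–Chen: 1; Yara–Eva: 1; Bao–Tara: 1; Bao–Chen: 1; Bao–Eva: 1.
All other pairs contribute 0.
Summing the contributions gives betweenness(Quinn) = 6.

6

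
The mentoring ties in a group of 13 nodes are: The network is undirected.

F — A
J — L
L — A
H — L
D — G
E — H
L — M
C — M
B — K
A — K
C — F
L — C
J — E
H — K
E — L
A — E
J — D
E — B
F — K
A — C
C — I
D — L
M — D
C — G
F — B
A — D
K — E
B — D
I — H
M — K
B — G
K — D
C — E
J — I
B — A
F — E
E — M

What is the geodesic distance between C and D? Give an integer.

One shortest route is C – A – D, which uses 2 edges, and C and D are not directly tied, so nothing shorter exists. So d(C,D) = 2.

2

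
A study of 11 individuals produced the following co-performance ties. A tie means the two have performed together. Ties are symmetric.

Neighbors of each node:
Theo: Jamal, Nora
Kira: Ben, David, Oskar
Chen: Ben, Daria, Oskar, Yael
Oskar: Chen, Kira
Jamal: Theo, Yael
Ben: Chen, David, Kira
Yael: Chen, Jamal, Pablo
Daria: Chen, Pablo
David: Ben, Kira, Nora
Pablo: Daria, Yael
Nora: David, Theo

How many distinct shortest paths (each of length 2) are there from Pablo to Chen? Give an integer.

2

The shortest distance is 2. The length-2 paths are: Pablo–Daria–Chen; Pablo–Yael–Chen.
That gives 2 distinct shortest paths.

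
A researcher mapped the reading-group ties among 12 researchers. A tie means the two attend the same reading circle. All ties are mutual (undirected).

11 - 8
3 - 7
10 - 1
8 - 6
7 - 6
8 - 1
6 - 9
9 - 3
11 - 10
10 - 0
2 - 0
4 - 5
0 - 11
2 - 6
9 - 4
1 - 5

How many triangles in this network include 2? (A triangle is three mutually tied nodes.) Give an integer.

0

2's neighbors are 0 and 6, but none of them are tied to each other, so no triangle contains 2.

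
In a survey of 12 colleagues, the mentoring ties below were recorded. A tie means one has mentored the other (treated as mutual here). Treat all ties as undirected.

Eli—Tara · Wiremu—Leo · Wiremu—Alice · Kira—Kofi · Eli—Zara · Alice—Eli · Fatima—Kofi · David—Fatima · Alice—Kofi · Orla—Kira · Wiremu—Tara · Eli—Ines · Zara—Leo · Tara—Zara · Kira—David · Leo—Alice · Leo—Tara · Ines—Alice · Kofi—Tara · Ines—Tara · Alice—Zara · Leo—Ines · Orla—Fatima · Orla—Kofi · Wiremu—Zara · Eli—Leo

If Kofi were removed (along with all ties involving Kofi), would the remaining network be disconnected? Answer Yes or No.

Yes

Removing Kofi leaves {David, Fatima, Kira, and Orla} with no path to {Alice, Eli, Ines, Leo, Tara, Wiremu, and Zara}, so the network splits into 2 components. Kofi is a cut vertex.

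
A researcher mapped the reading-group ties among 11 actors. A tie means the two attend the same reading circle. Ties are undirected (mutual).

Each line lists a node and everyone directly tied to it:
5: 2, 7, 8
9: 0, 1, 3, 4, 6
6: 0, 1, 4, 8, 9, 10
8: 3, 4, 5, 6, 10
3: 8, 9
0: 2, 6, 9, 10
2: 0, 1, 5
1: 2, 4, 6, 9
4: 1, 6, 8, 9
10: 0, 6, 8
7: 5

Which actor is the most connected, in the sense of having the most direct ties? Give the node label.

Degrees — 0:4, 1:4, 2:3, 3:2, 4:4, 5:3, 6:6, 7:1, 8:5, 9:5, 10:3.
The maximum is 6, attained only by 6.

6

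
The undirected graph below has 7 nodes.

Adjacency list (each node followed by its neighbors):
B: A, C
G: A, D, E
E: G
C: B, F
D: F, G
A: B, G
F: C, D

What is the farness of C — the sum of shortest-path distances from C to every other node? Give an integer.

Distances from C: A:2, B:1, D:2, E:4, F:1, G:3.
Sum = 2 + 1 + 2 + 4 + 1 + 3 = 13.

13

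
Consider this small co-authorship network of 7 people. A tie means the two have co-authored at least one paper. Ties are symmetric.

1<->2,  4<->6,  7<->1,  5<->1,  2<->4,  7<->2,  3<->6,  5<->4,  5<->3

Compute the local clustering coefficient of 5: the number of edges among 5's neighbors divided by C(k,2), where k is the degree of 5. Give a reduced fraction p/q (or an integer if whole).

5's neighbors: 1, 3, and 4 (k = 3).
Possible neighbor pairs: C(3,2) = 3. Edges among them: none → e = 0.
Clustering(5) = 0/3 = 0.

0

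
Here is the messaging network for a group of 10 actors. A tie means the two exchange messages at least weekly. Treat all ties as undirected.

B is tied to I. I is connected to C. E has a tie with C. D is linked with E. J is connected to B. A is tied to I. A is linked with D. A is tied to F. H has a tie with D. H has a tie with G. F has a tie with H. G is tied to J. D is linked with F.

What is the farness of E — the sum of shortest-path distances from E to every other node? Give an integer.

20

Distances from E: A:2, B:3, C:1, D:1, F:2, G:3, H:2, I:2, J:4.
Sum = 2 + 3 + 1 + 1 + 2 + 3 + 2 + 2 + 4 = 20.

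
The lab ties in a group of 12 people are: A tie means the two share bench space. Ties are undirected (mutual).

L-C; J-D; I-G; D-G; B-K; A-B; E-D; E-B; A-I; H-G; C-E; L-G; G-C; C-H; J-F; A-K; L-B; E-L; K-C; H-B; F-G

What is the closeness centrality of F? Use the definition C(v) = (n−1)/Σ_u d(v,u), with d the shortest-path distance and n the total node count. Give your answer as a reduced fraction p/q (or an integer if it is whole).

Distances from F: A:3, B:3, C:2, D:2, E:3, G:1, H:2, I:2, J:1, K:3, L:2. Sum = 24.
n = 12, so closeness = 11/24.

11/24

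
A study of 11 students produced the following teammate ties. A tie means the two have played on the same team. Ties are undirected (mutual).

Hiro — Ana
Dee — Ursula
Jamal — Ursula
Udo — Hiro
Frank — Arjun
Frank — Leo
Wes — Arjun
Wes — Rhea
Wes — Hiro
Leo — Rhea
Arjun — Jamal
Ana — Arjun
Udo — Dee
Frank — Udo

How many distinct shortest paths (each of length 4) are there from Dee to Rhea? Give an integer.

The shortest distance is 4. The length-4 paths are: Dee–Udo–Frank–Leo–Rhea; Dee–Udo–Hiro–Wes–Rhea.
That gives 2 distinct shortest paths.

2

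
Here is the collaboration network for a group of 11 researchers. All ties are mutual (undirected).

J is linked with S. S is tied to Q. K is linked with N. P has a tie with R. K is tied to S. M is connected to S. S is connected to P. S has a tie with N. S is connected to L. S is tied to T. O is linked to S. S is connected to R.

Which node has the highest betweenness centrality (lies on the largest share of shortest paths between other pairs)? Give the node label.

Unnormalized betweenness of each node: J:0, K:0, L:0, M:0, N:0, O:0, P:0, Q:0, R:0, S:43, T:0.
S has the largest value, 43, making it the main broker — the node through which the most shortest paths run.

S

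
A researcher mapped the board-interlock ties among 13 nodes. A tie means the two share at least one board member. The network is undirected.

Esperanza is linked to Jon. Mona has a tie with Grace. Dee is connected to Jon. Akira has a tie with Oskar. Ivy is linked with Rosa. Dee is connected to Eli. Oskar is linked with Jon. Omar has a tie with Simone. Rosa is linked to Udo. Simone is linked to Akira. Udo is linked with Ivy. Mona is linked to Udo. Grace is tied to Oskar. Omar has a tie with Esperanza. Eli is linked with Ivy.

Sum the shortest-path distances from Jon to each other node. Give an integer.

Distances from Jon: Akira:2, Dee:1, Eli:2, Esperanza:1, Grace:2, Ivy:3, Mona:3, Omar:2, Oskar:1, Rosa:4, Simone:3, Udo:4.
Sum = 2 + 1 + 2 + 1 + 2 + 3 + 3 + 2 + 1 + 4 + 3 + 4 = 28.

28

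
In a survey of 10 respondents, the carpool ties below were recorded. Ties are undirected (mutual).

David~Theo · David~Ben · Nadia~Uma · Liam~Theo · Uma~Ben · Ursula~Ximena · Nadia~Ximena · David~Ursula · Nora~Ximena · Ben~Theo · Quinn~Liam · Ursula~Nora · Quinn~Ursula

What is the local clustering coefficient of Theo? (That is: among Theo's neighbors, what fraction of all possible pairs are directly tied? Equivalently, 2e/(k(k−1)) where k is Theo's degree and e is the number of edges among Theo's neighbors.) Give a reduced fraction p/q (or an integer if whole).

Theo's neighbors: Ben, David, and Liam (k = 3).
Possible neighbor pairs: C(3,2) = 3. Edges among them: Ben–David → e = 1.
Clustering(Theo) = 1/3.

1/3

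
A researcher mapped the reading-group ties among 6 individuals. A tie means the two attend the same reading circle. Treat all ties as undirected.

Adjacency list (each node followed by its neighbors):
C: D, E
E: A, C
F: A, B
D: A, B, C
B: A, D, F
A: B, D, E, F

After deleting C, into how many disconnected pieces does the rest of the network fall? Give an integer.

C's neighbors (D and E) remain reachable from one another through other ties, so the rest of the network stays in one piece.

1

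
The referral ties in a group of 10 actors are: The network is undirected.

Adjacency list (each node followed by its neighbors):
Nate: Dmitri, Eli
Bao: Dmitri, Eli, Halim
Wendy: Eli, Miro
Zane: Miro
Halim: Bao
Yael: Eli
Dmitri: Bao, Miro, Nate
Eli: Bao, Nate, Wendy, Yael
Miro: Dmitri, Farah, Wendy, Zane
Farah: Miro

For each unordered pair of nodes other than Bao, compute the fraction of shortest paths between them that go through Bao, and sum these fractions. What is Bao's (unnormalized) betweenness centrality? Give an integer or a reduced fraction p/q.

9

Pairs whose geodesics pass through Bao — Wendy–Halim: 1; Nate–Halim: 2/2; Miro–Halim: 1; Halim–Farah: 1; Halim–Zane: 1; Halim–Yael: 1; Halim–Eli: 1; Halim–Dmitri: 1; Yael–Dmitri: 1/2; Eli–Dmitri: 1/2.
All other pairs contribute 0.
Summing the contributions gives betweenness(Bao) = 9.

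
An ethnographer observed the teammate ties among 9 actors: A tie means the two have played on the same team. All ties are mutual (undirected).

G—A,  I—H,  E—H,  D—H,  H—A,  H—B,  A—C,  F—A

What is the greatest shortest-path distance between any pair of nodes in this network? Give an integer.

3

Eccentricity of each node (its greatest distance to any other): A:2, B:3, C:3, D:3, E:3, F:3, G:3, H:2, I:3.
The maximum eccentricity is 3, realized for instance by the pair G–D via G – A – H – D. So the diameter is 3.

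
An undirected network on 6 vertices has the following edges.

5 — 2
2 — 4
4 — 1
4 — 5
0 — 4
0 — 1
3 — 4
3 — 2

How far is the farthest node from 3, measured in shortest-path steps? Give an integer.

Distances from 3: 0:2, 1:2, 2:1, 4:1, 5:2.
The largest is 2 (to 1, 5, and 0), so the eccentricity of 3 is 2.

2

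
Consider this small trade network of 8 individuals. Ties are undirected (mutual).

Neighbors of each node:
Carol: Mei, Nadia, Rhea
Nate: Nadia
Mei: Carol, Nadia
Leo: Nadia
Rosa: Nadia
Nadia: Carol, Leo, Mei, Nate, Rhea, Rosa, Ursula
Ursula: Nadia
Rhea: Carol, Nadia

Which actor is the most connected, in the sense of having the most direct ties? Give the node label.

Nadia

Degrees — Carol:3, Leo:1, Mei:2, Nadia:7, Nate:1, Rhea:2, Rosa:1, Ursula:1.
The maximum is 7, attained only by Nadia.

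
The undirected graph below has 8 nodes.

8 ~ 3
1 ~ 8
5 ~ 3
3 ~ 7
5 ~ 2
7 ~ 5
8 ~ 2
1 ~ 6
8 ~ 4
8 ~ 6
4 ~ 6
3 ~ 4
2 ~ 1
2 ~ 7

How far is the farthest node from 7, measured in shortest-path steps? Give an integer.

Distances from 7: 1:2, 2:1, 3:1, 4:2, 5:1, 6:3, 8:2.
The largest is 3 (to 6), so the eccentricity of 7 is 3.

3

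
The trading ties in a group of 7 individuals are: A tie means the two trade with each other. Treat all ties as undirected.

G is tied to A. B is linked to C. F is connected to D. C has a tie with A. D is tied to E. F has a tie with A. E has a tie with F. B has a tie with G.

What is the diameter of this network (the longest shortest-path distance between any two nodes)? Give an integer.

4

Eccentricity of each node (its greatest distance to any other): A:2, B:4, C:3, D:4, E:4, F:3, G:3.
The maximum eccentricity is 4, realized for instance by the pair D–B via D – F – A – C – B. So the diameter is 4.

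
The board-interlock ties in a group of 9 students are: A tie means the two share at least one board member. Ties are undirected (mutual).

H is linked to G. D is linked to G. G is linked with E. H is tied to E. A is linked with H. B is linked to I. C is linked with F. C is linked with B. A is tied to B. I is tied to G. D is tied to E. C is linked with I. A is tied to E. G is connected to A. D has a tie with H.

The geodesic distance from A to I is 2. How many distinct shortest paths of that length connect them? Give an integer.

The shortest distance is 2. The length-2 paths are: A–G–I; A–B–I.
That gives 2 distinct shortest paths.

2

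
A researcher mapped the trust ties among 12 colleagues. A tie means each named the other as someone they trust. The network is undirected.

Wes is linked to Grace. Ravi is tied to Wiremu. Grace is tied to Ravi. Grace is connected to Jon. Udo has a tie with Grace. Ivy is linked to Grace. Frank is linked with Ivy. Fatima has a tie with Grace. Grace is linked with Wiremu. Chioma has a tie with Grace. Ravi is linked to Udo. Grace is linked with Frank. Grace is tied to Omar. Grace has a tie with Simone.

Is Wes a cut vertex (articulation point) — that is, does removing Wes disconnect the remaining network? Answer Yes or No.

No

Even without Wes, every remaining node can still reach every other (the residual graph is connected), so Wes is not a cut vertex.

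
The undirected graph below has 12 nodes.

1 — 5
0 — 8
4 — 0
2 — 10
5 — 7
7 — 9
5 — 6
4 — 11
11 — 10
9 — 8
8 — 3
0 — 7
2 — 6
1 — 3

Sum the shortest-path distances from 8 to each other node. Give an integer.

Distances from 8: 0:1, 1:2, 2:5, 3:1, 4:2, 5:3, 6:4, 7:2, 9:1, 10:4, 11:3.
Sum = 1 + 2 + 5 + 1 + 2 + 3 + 4 + 2 + 1 + 4 + 3 = 28.

28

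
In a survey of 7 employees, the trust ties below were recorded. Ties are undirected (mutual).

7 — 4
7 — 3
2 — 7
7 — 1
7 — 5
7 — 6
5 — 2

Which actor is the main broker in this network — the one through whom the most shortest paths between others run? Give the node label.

7

Unnormalized betweenness of each node: 1:0, 2:0, 3:0, 4:0, 5:0, 6:0, 7:14.
7 has the largest value, 14, making it the main broker — the node through which the most shortest paths run.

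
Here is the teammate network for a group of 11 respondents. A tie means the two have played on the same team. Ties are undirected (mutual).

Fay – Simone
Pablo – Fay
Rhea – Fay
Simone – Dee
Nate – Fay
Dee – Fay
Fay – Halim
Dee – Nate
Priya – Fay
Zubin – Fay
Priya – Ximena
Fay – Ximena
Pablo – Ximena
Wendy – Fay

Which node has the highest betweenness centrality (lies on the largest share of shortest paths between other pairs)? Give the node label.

Unnormalized betweenness of each node: Dee:1/2, Fay:40, Halim:0, Nate:0, Pablo:0, Priya:0, Rhea:0, Simone:0, Wendy:0, Ximena:1/2, Zubin:0.
Fay has the largest value, 40, making it the main broker — the node through which the most shortest paths run.

Fay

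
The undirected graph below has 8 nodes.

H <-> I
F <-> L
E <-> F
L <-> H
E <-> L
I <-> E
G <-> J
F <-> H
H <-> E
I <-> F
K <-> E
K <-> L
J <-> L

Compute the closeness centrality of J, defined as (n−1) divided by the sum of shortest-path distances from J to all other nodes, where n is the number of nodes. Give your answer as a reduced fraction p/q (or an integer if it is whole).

7/13

Distances from J: E:2, F:2, G:1, H:2, I:3, K:2, L:1. Sum = 13.
n = 8, so closeness = 7/13.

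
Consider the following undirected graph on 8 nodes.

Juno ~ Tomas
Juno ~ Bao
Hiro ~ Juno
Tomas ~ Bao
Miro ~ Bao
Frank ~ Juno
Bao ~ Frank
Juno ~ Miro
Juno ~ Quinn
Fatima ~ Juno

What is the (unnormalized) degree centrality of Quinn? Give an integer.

1

Quinn is directly tied to Juno. That is 1 neighbor, so the degree of Quinn is 1.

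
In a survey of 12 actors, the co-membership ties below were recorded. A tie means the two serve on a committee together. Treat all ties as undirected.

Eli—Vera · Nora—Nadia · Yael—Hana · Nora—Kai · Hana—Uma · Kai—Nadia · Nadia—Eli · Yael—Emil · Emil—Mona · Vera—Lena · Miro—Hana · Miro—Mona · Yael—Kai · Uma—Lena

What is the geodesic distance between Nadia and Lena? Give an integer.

3

One shortest route is Nadia – Eli – Vera – Lena, which uses 3 edges, and at distance 2 from Nadia we only reach {Vera, Yael}, which does not include Lena. So d(Nadia,Lena) = 3.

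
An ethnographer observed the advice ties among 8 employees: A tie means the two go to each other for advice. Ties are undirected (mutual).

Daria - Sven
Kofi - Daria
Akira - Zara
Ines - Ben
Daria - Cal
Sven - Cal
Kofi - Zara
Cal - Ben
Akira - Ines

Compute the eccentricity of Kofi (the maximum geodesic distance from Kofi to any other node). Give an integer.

Distances from Kofi: Akira:2, Ben:3, Cal:2, Daria:1, Ines:3, Sven:2, Zara:1.
The largest is 3 (to Ines and Ben), so the eccentricity of Kofi is 3.

3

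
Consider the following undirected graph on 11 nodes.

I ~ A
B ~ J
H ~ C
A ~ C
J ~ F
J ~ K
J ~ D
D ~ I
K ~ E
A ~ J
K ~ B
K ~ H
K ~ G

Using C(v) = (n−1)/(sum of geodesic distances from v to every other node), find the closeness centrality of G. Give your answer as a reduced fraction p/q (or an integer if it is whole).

Distances from G: A:3, B:2, C:3, D:3, E:2, F:3, H:2, I:4, J:2, K:1. Sum = 25.
n = 11, so closeness = 10/25 = 2/5.

2/5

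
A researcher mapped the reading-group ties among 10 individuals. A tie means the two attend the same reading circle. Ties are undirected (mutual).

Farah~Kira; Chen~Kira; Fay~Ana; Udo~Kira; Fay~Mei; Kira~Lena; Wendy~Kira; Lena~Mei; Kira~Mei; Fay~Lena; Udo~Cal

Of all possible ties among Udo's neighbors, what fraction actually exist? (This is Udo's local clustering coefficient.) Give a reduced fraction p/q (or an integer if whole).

0

Udo's neighbors: Cal and Kira (k = 2).
Possible neighbor pairs: C(2,2) = 1. Edges among them: none → e = 0.
Clustering(Udo) = 0/1.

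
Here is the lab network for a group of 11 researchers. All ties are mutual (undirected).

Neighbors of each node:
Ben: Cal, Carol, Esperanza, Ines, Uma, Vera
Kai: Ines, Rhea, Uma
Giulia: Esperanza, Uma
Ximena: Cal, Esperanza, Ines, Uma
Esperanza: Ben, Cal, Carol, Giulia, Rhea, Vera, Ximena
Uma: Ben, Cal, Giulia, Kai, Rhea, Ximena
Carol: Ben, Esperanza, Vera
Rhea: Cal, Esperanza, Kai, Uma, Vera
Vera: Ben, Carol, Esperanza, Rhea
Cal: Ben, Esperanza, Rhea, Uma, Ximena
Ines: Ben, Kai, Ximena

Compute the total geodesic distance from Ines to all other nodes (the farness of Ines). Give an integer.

Distances from Ines: Ben:1, Cal:2, Carol:2, Esperanza:2, Giulia:3, Kai:1, Rhea:2, Uma:2, Vera:2, Ximena:1.
Sum = 1 + 2 + 2 + 2 + 3 + 1 + 2 + 2 + 2 + 1 = 18.

18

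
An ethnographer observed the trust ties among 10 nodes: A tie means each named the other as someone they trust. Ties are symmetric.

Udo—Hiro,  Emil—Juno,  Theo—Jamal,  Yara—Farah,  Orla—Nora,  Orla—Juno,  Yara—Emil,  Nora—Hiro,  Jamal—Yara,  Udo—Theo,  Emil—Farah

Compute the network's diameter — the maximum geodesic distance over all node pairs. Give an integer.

Eccentricity of each node (its greatest distance to any other): Emil:4, Farah:5, Hiro:5, Jamal:4, Juno:4, Nora:4, Orla:4, Theo:4, Udo:4, Yara:4.
The maximum eccentricity is 5, realized for instance by the pair Hiro–Farah via Hiro – Udo – Theo – Jamal – Yara – Farah. So the diameter is 5.

5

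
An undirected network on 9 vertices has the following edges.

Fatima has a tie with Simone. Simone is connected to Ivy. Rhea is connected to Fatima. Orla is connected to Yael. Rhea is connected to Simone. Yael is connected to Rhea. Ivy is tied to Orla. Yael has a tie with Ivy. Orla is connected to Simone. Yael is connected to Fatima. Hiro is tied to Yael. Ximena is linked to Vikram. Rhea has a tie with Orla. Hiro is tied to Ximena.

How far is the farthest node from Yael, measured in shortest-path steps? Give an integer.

3

Distances from Yael: Fatima:1, Hiro:1, Ivy:1, Orla:1, Rhea:1, Simone:2, Vikram:3, Ximena:2.
The largest is 3 (to Vikram), so the eccentricity of Yael is 3.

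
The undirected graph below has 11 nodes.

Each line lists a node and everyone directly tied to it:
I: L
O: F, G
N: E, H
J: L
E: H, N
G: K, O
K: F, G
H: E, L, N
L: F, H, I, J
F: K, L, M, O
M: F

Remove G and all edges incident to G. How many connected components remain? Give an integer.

1

G's neighbors (K and O) remain reachable from one another through other ties, so the rest of the network stays in one piece.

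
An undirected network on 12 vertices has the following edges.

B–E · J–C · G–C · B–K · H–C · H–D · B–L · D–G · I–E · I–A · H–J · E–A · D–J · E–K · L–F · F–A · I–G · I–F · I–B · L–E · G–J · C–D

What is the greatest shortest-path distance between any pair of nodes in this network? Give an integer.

Eccentricity of each node (its greatest distance to any other): A:4, B:4, C:4, D:4, E:4, F:4, G:3, H:5, I:3, J:4, K:5, L:5.
The maximum eccentricity is 5, realized for instance by the pair H–K via H – C – G – I – B – K. So the diameter is 5.

5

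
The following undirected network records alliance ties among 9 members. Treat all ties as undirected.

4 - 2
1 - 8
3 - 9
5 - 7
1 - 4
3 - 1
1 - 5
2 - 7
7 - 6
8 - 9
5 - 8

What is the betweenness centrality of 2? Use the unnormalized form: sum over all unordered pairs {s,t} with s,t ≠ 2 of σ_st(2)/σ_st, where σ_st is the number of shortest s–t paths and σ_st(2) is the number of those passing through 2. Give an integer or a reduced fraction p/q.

Pairs whose geodesics pass through 2 — 7–4: 1; 6–4: 1.
All other pairs contribute 0.
Summing the contributions gives betweenness(2) = 2.

2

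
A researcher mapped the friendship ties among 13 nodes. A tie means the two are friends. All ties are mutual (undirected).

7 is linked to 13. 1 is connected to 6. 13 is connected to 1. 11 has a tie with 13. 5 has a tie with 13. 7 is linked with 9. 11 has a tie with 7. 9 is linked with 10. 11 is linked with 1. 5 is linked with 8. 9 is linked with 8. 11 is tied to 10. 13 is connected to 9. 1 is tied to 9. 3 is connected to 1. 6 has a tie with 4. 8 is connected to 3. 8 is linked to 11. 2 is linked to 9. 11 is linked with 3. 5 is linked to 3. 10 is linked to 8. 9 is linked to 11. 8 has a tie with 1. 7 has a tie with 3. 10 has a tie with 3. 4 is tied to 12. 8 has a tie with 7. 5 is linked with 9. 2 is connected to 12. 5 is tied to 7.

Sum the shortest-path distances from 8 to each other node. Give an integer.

Distances from 8: 1:1, 2:2, 3:1, 4:3, 5:1, 6:2, 7:1, 9:1, 10:1, 11:1, 12:3, 13:2.
Sum = 1 + 2 + 1 + 3 + 1 + 2 + 1 + 1 + 1 + 1 + 3 + 2 = 19.

19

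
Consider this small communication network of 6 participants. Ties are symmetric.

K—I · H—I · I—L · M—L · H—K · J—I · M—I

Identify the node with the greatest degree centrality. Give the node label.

I

Degrees — H:2, I:5, J:1, K:2, L:2, M:2.
The maximum is 5, attained only by I.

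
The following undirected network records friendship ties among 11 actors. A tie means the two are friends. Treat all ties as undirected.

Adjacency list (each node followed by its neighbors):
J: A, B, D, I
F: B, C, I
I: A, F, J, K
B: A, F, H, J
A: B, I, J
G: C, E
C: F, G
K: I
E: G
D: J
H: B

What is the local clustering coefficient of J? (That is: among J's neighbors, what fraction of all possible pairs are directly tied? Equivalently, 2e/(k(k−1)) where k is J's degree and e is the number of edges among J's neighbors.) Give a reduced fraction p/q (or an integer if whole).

1/3

J's neighbors: A, B, D, and I (k = 4).
Possible neighbor pairs: C(4,2) = 6. Edges among them: A–B, A–I → e = 2.
Clustering(J) = 2/6 = 1/3.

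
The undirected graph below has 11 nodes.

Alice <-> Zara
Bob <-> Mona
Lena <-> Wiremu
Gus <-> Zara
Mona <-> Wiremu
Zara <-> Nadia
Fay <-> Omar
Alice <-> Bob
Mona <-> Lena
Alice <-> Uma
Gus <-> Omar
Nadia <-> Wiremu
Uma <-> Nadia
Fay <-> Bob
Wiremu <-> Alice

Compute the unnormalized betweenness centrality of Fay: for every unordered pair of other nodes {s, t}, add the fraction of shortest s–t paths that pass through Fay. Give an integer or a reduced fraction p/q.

Pairs whose geodesics pass through Fay — Lena–Omar: 1; Mona–Omar: 1; Mona–Gus: 1/4; Bob–Omar: 1; Bob–Gus: 1/2; Omar–Uma: 1/3; Omar–Alice: 1/2; Omar–Wiremu: 2/4.
All other pairs contribute 0.
Summing the contributions gives betweenness(Fay) = 61/12.

61/12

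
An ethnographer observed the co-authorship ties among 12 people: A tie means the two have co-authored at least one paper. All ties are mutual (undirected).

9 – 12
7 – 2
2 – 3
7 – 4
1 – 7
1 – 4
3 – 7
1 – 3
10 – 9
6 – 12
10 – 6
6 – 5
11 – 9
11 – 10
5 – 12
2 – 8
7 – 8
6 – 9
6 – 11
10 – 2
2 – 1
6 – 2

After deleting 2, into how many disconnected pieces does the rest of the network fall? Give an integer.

Without 2, the remaining ties split the others into: {1, 3, 4, 7, 8}; {5, 6, 9, 10, 11, 12}.
That's 2 separate components.

2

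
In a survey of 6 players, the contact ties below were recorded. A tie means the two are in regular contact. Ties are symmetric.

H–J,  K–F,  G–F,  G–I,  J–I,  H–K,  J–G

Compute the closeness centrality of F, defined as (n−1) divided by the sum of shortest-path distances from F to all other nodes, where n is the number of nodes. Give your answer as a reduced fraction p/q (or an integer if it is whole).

Distances from F: G:1, H:2, I:2, J:2, K:1. Sum = 8.
n = 6, so closeness = 5/8.

5/8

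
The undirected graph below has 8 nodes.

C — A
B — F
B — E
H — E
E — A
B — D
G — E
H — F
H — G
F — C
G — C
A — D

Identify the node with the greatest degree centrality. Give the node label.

E

Degrees — A:3, B:3, C:3, D:2, E:4, F:3, G:3, H:3.
The maximum is 4, attained only by E.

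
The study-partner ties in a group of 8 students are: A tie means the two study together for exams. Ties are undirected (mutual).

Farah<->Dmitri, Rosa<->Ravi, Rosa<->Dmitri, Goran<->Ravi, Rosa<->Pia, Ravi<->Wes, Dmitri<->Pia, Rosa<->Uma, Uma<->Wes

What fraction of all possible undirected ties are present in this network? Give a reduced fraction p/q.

There are 9 edges and 8 nodes, so the maximum possible is C(8,2) = 28.
Density = 9/28.

9/28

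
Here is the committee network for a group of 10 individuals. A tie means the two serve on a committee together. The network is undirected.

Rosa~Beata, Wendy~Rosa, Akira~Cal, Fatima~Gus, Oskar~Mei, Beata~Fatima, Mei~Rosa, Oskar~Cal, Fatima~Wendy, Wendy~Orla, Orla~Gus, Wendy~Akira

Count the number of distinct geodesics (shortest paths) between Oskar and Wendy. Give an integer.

The shortest distance is 3. The length-3 paths are: Oskar–Cal–Akira–Wendy; Oskar–Mei–Rosa–Wendy.
That gives 2 distinct shortest paths.

2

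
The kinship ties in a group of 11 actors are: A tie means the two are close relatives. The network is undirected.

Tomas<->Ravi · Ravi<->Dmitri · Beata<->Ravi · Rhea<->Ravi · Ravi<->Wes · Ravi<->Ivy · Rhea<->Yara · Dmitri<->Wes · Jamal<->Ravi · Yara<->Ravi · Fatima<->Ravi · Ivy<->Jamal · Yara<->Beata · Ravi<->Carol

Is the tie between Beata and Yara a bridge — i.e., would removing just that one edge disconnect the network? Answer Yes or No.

Even without that edge, Beata still reaches Yara via Beata – Ravi – Yara, so the network stays connected. Not a bridge.

No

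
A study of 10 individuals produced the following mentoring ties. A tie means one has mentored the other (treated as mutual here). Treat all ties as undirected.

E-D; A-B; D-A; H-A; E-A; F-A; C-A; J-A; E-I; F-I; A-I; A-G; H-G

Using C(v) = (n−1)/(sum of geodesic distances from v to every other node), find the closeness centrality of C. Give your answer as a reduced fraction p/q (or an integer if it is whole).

Distances from C: A:1, B:2, D:2, E:2, F:2, G:2, H:2, I:2, J:2. Sum = 17.
n = 10, so closeness = 9/17.

9/17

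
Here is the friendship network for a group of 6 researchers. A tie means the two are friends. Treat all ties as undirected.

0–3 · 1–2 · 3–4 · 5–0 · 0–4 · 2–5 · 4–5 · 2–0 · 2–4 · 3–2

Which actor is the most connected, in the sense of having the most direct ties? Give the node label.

2

Degrees — 0:4, 1:1, 2:5, 3:3, 4:4, 5:3.
The maximum is 5, attained only by 2.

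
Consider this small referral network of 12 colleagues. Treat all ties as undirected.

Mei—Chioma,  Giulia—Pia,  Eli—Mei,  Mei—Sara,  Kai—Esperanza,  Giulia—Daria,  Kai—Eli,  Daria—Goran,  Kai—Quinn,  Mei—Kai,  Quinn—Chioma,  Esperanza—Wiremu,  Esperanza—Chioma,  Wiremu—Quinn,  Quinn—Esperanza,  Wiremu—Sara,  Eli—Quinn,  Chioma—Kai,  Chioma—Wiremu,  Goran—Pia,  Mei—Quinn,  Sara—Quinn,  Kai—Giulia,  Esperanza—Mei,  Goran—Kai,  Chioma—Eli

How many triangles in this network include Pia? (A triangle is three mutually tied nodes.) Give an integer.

0

Pia's neighbors are Giulia and Goran, but none of them are tied to each other, so no triangle contains Pia.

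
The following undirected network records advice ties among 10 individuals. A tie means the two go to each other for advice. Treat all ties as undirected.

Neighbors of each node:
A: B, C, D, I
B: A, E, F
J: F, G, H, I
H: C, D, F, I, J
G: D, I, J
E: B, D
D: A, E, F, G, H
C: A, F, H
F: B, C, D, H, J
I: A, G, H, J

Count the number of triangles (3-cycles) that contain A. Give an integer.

0

A's neighbors are B, C, D, and I, but none of them are tied to each other, so no triangle contains A.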